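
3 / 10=0.30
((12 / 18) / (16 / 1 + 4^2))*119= 119 / 48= 2.48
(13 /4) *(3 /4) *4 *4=39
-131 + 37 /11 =-1404 /11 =-127.64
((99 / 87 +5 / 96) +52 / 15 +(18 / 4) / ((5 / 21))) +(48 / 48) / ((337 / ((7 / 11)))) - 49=-25.44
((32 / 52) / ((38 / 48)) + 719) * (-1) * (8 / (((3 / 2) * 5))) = -568912 / 741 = -767.76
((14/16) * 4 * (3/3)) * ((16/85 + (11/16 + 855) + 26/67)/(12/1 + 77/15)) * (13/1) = 2273.93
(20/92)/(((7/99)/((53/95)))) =5247/3059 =1.72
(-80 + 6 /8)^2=100489 /16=6280.56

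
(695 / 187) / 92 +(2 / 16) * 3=14293 / 34408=0.42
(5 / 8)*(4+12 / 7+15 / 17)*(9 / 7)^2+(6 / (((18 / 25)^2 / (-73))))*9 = -1063203725 / 139944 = -7597.35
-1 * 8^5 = -32768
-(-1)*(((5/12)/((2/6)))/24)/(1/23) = 115/96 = 1.20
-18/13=-1.38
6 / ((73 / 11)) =66 / 73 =0.90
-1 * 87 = -87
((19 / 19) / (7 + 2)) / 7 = 1 / 63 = 0.02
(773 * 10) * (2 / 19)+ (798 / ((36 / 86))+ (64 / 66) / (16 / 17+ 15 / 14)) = 2720.50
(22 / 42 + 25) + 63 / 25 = 14723 / 525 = 28.04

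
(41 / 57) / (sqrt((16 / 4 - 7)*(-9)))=41*sqrt(3) / 513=0.14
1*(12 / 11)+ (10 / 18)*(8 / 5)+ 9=1087 / 99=10.98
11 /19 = 0.58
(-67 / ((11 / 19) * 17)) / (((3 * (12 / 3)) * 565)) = -1273 / 1267860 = -0.00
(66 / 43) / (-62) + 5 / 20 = 1201 / 5332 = 0.23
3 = 3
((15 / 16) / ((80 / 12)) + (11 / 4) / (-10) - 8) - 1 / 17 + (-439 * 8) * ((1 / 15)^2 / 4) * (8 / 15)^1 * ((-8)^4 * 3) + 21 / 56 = -25581.42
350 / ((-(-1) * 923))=350 / 923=0.38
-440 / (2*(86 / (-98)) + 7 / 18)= 77616 / 241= 322.06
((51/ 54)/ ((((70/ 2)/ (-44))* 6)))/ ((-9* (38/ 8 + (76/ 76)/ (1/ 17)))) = 0.00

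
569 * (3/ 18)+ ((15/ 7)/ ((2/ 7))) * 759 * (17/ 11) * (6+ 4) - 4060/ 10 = 525983/ 6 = 87663.83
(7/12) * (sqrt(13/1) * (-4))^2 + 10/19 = 6946/57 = 121.86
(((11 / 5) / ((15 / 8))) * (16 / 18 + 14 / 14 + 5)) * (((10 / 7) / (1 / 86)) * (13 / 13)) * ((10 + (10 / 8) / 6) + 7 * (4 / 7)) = 40000664 / 2835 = 14109.58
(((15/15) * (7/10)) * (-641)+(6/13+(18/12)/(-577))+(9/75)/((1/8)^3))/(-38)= 72534869/7125950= 10.18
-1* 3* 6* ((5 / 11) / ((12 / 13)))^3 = -274625 / 127776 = -2.15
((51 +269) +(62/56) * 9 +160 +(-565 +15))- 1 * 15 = -75.04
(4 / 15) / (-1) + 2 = 26 / 15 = 1.73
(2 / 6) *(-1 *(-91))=91 / 3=30.33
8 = 8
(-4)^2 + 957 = 973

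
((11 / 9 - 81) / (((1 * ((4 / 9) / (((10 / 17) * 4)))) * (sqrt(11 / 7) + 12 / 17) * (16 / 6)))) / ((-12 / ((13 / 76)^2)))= -490035 / 1929184 + 396695 * sqrt(77) / 7716736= 0.20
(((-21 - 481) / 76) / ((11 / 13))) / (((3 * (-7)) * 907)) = 3263 / 7961646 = 0.00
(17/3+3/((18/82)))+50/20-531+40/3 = -2975/6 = -495.83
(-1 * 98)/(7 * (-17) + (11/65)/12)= 76440/92809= 0.82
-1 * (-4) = 4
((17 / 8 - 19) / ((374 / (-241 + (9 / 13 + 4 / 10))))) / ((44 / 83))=17473077 / 855712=20.42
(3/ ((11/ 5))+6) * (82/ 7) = 6642/ 77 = 86.26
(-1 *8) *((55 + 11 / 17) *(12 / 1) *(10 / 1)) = -908160 / 17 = -53421.18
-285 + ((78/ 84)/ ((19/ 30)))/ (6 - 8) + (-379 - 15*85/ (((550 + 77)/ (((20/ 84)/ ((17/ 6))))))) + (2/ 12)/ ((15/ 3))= -14590586/ 21945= -664.87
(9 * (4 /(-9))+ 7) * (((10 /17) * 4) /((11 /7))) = 840 /187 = 4.49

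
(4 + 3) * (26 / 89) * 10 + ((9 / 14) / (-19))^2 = 128783129 / 6297284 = 20.45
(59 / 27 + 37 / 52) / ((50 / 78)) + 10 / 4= 6317 / 900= 7.02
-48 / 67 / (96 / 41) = -41 / 134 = -0.31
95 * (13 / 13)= 95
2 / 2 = 1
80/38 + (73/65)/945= 2458387/1167075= 2.11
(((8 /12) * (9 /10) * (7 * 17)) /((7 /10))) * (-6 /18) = -34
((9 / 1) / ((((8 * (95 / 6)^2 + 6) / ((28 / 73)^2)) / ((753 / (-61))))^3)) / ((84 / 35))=-0.00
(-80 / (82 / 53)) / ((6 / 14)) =-120.65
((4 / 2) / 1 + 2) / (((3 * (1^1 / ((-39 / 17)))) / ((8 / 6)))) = -208 / 51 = -4.08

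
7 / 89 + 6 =541 / 89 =6.08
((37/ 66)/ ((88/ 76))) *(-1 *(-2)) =703/ 726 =0.97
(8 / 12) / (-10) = -1 / 15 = -0.07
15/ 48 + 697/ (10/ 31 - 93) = -7.21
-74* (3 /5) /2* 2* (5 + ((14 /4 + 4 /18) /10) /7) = -224.36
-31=-31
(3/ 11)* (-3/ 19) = -0.04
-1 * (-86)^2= -7396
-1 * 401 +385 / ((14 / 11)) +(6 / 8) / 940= -370357 / 3760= -98.50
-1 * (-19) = 19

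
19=19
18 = 18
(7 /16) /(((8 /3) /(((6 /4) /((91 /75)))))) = 675 /3328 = 0.20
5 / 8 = 0.62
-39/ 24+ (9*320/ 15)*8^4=6291443/ 8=786430.38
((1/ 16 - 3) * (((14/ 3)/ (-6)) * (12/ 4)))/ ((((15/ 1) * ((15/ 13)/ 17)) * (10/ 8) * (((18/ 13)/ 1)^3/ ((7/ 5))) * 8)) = 1118191711/ 3149280000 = 0.36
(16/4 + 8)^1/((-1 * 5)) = -12/5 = -2.40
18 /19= 0.95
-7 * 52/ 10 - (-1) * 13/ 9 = -1573/ 45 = -34.96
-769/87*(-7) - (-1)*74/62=170092/2697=63.07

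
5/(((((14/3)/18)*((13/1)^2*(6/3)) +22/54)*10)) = 27/4754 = 0.01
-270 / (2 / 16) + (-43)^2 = -311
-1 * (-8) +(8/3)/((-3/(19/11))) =640/99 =6.46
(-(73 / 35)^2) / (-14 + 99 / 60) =21316 / 60515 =0.35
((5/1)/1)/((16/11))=55/16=3.44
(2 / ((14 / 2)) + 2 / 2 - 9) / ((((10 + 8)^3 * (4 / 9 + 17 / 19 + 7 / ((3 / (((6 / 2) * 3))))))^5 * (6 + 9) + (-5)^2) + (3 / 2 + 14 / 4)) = -22284891 / 1626409463330976265524215894663465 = -0.00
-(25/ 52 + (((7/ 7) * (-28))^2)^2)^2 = -1021578201606769/ 2704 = -377802589351.62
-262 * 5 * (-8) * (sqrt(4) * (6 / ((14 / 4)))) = 251520 / 7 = 35931.43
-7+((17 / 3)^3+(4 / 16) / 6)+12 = 40393 / 216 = 187.00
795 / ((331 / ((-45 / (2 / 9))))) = -321975 / 662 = -486.37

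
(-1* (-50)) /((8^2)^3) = 25 /131072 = 0.00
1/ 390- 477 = -186029/ 390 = -477.00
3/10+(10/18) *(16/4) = 2.52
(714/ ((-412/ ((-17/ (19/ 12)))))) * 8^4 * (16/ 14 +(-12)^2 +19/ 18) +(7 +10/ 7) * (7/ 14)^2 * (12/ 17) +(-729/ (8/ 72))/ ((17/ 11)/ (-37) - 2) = 11145651.37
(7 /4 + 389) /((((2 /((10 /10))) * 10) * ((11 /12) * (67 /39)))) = 182871 /14740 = 12.41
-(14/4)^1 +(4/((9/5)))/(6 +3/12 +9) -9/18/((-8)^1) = -28915/8784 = -3.29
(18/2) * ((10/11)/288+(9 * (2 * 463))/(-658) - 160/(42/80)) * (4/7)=-165421283/101332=-1632.47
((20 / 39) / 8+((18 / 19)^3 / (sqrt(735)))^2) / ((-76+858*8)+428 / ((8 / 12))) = 58515522049 / 6679917619311300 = 0.00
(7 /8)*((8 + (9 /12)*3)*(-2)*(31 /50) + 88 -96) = -18.12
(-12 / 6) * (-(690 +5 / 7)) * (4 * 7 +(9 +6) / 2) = 343285 / 7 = 49040.71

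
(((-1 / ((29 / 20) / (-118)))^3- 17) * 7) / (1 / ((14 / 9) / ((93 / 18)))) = 2576192911852 / 2268177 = 1135798.89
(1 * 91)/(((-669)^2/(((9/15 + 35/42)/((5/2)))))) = 3913/33567075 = 0.00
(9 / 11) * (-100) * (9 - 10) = 900 / 11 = 81.82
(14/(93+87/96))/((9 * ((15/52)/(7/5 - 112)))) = -12882688/2028375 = -6.35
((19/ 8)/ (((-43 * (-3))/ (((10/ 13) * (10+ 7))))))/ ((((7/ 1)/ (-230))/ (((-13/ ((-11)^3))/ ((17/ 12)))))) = -21850/ 400631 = -0.05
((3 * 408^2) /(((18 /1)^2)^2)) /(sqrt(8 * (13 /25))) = 1445 * sqrt(26) /3159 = 2.33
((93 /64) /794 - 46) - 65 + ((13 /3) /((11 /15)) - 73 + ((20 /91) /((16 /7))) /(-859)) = -1111647865727 /6242084992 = -178.09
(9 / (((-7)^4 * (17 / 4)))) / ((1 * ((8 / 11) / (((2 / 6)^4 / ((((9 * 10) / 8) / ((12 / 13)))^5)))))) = 5767168 / 103575406797646875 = 0.00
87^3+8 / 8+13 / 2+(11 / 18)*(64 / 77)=658511.01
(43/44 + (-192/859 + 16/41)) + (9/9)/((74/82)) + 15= 989176101/57336532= 17.25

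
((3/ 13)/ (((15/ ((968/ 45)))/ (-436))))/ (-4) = 105512/ 2925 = 36.07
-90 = -90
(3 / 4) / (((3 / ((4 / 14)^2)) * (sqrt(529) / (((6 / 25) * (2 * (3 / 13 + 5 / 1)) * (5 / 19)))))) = 816 / 1391845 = 0.00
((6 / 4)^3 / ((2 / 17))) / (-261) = -51 / 464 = -0.11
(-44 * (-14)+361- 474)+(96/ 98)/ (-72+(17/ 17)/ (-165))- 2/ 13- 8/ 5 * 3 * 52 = 9582569109/ 37840985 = 253.23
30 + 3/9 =30.33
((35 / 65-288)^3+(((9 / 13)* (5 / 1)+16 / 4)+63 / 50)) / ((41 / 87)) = -227017005654243 / 4503850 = -50405099.12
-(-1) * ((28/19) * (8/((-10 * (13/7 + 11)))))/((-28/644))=9016/4275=2.11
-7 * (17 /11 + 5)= -504 /11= -45.82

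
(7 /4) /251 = 7 /1004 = 0.01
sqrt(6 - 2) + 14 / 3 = 20 / 3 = 6.67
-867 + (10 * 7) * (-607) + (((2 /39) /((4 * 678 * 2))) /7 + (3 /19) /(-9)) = -609909409181 /14067144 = -43357.02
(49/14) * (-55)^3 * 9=-10481625/2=-5240812.50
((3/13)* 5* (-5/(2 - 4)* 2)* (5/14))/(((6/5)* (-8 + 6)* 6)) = -625/4368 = -0.14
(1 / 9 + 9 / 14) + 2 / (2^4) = 443 / 504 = 0.88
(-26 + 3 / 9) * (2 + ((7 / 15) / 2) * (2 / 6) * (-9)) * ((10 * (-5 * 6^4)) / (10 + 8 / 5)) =186393.10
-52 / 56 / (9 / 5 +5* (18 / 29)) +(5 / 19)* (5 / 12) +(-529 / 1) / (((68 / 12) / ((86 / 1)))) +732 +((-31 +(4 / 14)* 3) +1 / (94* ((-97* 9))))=-71594477373325 / 9771888252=-7326.58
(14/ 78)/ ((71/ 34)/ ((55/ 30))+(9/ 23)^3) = 15926603/ 106387866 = 0.15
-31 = -31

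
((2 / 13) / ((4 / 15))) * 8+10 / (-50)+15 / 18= 2047 / 390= 5.25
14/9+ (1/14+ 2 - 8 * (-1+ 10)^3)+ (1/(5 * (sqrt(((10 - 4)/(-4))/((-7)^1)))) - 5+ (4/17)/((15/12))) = -62473409/10710+ sqrt(42)/15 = -5832.75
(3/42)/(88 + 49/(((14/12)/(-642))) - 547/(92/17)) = -46/17373237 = -0.00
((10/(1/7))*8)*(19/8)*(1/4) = 332.50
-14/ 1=-14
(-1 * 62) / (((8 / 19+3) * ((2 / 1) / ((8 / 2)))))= -2356 / 65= -36.25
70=70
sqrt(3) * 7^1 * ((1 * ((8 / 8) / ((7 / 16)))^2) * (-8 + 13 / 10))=-8576 * sqrt(3) / 35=-424.40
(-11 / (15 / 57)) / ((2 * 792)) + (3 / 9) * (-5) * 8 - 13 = -18979 / 720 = -26.36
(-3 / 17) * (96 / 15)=-96 / 85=-1.13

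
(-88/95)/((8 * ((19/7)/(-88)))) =6776/1805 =3.75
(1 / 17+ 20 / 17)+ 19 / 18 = 701 / 306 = 2.29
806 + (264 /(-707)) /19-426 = 5104276 /13433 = 379.98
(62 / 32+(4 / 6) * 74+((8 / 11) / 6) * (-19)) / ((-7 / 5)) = -129275 / 3696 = -34.98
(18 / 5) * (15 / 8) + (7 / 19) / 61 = 31321 / 4636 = 6.76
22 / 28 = 11 / 14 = 0.79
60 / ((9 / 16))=320 / 3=106.67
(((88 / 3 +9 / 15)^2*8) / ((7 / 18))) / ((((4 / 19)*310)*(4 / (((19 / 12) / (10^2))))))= 72777961 / 65100000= 1.12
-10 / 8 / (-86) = 5 / 344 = 0.01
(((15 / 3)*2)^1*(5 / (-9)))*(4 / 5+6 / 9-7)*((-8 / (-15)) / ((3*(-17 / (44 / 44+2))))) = -1328 / 1377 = -0.96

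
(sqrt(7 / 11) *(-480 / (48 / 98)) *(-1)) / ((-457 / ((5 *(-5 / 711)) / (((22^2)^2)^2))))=0.00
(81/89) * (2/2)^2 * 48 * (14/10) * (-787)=-21418992/445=-48132.57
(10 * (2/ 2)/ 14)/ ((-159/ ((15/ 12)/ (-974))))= 25/ 4336248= 0.00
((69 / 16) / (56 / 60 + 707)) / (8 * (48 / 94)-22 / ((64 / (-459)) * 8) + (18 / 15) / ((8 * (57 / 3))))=24646800 / 96357687377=0.00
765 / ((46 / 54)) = 20655 / 23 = 898.04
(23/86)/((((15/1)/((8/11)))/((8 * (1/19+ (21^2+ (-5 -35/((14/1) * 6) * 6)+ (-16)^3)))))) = -379.92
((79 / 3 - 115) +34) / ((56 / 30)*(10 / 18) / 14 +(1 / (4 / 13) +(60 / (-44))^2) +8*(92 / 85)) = -60722640 / 15375863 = -3.95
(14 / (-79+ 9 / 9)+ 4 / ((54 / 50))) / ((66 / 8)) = 4948 / 11583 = 0.43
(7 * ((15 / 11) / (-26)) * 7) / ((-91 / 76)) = 2.15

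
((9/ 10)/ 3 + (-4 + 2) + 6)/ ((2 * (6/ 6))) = 43/ 20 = 2.15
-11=-11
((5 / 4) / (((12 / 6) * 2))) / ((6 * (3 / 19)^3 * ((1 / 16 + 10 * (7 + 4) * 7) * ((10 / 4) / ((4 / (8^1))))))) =6859 / 1996002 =0.00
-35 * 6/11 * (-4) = 76.36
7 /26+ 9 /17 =353 /442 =0.80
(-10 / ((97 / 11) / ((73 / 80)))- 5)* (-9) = 42147 / 776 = 54.31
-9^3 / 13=-729 / 13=-56.08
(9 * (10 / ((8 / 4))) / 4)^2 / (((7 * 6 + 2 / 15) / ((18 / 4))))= 13.52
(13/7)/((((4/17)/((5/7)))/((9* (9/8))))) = 89505/1568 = 57.08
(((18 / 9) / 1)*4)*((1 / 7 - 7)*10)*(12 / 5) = -9216 / 7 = -1316.57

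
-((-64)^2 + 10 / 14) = -28677 / 7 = -4096.71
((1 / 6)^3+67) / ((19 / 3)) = 14473 / 1368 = 10.58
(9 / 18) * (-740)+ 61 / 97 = -35829 / 97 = -369.37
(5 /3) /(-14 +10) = -5 /12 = -0.42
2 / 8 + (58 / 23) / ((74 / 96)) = 11987 / 3404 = 3.52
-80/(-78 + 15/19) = 1520/1467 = 1.04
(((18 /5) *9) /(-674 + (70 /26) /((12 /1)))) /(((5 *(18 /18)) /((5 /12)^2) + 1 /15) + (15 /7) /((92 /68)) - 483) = 12206376 /114874361863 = 0.00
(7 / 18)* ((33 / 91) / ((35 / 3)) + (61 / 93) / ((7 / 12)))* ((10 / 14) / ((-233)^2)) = 114089 / 19296807894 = 0.00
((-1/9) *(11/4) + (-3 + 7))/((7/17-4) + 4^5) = 119/32868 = 0.00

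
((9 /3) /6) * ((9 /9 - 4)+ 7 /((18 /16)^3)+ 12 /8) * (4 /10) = 4981 /7290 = 0.68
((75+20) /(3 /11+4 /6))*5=15675 /31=505.65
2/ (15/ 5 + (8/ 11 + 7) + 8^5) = 11/ 180283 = 0.00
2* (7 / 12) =7 / 6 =1.17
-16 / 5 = -3.20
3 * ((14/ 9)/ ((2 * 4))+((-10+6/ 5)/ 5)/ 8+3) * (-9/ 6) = -2677/ 200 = -13.38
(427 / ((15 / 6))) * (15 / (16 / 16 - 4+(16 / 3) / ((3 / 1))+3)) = 11529 / 8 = 1441.12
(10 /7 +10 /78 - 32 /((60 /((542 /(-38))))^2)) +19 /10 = 24368831 /14782950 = 1.65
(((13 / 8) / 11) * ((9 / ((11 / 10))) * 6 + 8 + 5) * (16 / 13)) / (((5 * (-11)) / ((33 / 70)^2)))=-6147 / 134750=-0.05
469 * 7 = 3283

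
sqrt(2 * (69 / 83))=sqrt(11454) / 83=1.29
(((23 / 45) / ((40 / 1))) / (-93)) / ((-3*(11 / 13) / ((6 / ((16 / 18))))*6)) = 299 / 4910400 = 0.00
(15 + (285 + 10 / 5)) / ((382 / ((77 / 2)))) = 11627 / 382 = 30.44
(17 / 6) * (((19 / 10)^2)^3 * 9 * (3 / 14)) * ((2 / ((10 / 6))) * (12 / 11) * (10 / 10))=64782178137 / 192500000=336.53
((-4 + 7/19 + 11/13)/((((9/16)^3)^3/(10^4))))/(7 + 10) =-472789999943680000/1626778633311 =-290629.59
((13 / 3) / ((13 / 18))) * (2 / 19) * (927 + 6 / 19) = 211428 / 361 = 585.67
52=52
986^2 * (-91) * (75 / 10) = -663523770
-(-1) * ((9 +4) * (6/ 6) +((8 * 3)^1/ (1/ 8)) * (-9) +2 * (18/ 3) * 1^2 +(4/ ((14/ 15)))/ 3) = -11911/ 7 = -1701.57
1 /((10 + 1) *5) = 1 /55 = 0.02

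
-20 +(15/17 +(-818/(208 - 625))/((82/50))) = -5208875/290649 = -17.92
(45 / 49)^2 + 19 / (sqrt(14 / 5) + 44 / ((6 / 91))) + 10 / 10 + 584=2013548945565 / 3436841821 -171 * sqrt(70) / 20039894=585.87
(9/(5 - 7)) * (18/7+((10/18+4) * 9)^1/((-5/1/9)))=22437/70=320.53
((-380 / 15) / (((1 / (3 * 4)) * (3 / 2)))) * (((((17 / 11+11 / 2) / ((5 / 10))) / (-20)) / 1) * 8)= 37696 / 33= 1142.30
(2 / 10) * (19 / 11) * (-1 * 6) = -114 / 55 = -2.07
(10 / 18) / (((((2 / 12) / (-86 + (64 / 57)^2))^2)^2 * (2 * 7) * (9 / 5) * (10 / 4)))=459651213631872101070080 / 780004099784007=589293330.33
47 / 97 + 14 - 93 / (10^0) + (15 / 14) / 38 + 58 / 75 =-300776243 / 3870300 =-77.71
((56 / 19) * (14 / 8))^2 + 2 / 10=48381 / 1805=26.80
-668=-668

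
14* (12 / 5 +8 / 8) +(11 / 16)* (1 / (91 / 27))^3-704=-39570437787 / 60285680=-656.38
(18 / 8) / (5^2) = 9 / 100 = 0.09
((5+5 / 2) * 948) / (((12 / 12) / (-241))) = -1713510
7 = 7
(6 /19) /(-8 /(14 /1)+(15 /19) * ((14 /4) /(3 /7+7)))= -4368 /2759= -1.58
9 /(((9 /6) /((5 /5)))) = 6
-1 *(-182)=182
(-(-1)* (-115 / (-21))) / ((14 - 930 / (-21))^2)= 0.00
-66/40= -33/20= -1.65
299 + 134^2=18255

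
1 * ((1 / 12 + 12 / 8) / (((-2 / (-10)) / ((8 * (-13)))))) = -2470 / 3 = -823.33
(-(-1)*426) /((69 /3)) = 426 /23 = 18.52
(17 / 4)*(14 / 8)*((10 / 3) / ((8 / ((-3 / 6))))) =-595 / 384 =-1.55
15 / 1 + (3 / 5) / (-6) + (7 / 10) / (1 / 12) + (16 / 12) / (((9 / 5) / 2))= 6691 / 270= 24.78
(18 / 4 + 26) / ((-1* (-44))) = 61 / 88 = 0.69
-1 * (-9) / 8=9 / 8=1.12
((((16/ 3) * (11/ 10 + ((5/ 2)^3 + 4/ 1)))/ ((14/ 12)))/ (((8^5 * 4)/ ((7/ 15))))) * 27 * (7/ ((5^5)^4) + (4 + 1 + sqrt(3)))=7461 * sqrt(3)/ 819200 + 889420509338391963/ 19531250000000000000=0.06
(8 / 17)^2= 64 / 289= 0.22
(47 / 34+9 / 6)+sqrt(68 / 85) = 2 * sqrt(5) / 5+49 / 17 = 3.78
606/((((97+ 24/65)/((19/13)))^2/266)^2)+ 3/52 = 186420958082970243/83434127038604212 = 2.23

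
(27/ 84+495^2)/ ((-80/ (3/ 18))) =-510.47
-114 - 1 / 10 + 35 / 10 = -553 / 5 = -110.60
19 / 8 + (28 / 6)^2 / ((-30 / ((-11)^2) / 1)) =-92299 / 1080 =-85.46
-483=-483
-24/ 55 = -0.44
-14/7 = -2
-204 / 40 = -51 / 10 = -5.10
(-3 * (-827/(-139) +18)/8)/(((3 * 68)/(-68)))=3329/1112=2.99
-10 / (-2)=5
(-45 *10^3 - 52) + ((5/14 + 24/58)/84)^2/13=-45052.00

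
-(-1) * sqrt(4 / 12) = sqrt(3) / 3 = 0.58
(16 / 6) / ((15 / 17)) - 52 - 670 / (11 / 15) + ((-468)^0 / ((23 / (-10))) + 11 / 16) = -175303757 / 182160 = -962.36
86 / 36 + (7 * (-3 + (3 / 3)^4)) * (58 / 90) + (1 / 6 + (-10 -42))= -877 / 15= -58.47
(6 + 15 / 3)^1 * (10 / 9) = 110 / 9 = 12.22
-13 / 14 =-0.93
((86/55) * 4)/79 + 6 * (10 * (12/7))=3130808/30415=102.94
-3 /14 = -0.21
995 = 995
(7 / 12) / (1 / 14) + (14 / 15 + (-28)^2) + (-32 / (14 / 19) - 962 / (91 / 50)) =2211 / 10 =221.10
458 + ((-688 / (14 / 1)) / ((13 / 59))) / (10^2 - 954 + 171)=28486370 / 62153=458.33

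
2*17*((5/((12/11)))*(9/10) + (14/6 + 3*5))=8755/12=729.58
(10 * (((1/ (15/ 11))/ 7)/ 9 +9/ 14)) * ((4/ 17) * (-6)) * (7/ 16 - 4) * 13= 305539/ 714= 427.93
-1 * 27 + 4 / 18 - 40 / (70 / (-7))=-22.78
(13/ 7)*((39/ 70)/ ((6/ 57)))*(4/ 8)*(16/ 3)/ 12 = 3211/ 1470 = 2.18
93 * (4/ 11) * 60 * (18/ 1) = 401760/ 11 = 36523.64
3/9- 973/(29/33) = -96298/87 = -1106.87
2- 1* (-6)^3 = 218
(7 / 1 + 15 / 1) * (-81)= -1782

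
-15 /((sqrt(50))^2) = -3 /10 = -0.30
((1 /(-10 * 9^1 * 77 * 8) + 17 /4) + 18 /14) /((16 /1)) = 0.35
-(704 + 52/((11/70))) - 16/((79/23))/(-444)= -99825284/96459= -1034.90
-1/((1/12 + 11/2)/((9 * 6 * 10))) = -6480/67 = -96.72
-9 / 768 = -3 / 256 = -0.01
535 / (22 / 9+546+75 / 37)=178155 / 183307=0.97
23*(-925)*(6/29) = -127650/29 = -4401.72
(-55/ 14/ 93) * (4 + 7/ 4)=-1265/ 5208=-0.24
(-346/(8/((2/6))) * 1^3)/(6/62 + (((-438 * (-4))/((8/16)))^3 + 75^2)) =-5363/16004248612344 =-0.00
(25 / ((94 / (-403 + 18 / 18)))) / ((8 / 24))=-320.74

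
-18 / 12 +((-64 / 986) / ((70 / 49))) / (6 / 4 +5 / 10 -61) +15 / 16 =-1307123 / 2326960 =-0.56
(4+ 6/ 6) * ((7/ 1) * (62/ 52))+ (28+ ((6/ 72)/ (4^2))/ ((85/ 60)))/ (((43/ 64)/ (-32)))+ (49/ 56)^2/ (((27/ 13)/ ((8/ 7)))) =-2651209255/ 2052648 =-1291.60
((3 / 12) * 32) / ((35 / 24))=5.49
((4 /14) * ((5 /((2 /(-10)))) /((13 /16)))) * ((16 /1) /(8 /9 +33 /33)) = -115200 /1547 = -74.47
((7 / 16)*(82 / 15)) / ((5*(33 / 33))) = 287 / 600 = 0.48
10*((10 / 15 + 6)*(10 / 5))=400 / 3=133.33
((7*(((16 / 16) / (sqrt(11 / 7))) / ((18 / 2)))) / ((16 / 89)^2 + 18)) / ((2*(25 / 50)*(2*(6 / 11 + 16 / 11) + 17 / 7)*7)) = 55447*sqrt(77) / 636325470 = 0.00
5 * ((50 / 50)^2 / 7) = 5 / 7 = 0.71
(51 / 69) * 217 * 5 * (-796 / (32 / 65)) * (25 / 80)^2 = -5964651875 / 47104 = -126627.29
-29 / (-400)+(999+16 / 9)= 3603061 / 3600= 1000.85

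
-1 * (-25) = 25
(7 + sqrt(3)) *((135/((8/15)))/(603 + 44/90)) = 91125 *sqrt(3)/217256 + 637875/217256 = 3.66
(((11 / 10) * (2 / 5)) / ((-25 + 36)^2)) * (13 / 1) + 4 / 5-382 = -104817 / 275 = -381.15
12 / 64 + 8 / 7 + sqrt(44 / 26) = sqrt(286) / 13 + 149 / 112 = 2.63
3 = 3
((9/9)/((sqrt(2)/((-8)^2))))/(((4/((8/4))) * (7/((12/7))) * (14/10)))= 960 * sqrt(2)/343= 3.96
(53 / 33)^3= 4.14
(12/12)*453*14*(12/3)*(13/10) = 164892/5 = 32978.40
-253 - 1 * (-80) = -173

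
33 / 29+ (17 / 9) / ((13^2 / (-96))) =955 / 14703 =0.06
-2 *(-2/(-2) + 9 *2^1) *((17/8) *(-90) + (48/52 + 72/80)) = 935769/130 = 7198.22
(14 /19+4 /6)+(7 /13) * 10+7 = 13.79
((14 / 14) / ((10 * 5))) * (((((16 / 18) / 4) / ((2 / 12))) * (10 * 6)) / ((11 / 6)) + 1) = 491 / 550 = 0.89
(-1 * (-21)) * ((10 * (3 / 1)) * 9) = 5670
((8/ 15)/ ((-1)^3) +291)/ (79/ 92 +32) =400844/ 45345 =8.84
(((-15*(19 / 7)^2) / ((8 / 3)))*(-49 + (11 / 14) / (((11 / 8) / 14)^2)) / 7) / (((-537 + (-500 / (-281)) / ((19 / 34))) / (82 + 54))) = 48.95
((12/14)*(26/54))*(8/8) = 26/63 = 0.41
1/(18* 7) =1/126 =0.01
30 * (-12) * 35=-12600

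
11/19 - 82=-1547/19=-81.42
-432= -432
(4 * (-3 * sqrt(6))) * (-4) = 117.58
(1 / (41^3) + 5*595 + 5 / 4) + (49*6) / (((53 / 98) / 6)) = 91144783425 / 14611252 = 6237.99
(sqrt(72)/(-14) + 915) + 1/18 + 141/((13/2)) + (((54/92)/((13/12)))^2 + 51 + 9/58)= 23058244219/23333661 - 3 * sqrt(2)/7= 987.59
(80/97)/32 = 5/194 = 0.03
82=82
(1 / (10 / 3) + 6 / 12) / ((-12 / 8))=-8 / 15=-0.53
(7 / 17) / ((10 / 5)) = 7 / 34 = 0.21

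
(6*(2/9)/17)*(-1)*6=-0.47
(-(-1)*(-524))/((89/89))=-524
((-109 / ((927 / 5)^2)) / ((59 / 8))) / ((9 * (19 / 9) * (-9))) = 21800 / 8669770281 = 0.00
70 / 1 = 70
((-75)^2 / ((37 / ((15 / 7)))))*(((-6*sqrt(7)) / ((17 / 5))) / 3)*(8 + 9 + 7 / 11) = -163687500*sqrt(7) / 48433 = -8941.76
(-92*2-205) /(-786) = 389 /786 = 0.49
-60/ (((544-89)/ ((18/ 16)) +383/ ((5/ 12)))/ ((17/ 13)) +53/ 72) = -122400/ 2066387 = -0.06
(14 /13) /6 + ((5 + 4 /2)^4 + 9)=2410.18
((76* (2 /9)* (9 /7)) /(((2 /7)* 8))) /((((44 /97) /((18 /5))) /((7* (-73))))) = -8475957 /220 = -38527.08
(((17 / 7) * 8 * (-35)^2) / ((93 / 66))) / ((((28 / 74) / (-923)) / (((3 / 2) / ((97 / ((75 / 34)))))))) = -4226186250 / 3007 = -1405449.37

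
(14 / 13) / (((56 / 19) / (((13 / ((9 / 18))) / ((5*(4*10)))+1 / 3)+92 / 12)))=15447 / 5200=2.97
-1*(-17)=17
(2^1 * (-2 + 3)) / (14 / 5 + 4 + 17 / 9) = 90 / 391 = 0.23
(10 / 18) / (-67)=-5 / 603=-0.01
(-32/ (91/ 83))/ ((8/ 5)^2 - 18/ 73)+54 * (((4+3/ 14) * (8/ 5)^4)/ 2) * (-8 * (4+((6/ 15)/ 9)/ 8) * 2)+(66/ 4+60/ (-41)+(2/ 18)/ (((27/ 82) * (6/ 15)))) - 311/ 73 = -41733239762949882221/ 873217907493750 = -47792.47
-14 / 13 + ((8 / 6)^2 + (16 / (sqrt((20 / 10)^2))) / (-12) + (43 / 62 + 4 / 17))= 118759 / 123318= 0.96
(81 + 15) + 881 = 977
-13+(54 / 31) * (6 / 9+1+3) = -151 / 31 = -4.87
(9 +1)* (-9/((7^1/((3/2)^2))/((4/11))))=-810/77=-10.52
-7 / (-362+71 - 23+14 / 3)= 21 / 928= 0.02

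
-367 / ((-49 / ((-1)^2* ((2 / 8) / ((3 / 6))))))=367 / 98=3.74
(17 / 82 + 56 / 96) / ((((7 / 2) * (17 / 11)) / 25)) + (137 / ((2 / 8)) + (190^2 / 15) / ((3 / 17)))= 14189.43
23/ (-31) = -23/ 31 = -0.74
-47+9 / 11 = -46.18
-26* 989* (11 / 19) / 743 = -282854 / 14117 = -20.04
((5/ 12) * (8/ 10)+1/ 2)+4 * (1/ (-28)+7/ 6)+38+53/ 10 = 1703/ 35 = 48.66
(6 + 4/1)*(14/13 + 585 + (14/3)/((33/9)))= 839910/143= 5873.50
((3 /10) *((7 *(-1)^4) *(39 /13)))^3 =250047 /1000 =250.05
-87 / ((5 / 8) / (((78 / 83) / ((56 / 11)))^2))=-16011567 / 3375610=-4.74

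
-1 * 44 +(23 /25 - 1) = -1102 /25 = -44.08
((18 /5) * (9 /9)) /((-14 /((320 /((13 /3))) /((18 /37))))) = -3552 /91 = -39.03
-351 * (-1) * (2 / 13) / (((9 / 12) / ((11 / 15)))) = 264 / 5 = 52.80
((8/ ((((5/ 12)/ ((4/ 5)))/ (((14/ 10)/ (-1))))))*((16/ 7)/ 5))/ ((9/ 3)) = -2048/ 625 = -3.28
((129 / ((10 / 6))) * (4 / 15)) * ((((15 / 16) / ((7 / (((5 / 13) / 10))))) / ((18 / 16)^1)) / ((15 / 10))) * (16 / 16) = 86 / 1365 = 0.06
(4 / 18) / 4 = 1 / 18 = 0.06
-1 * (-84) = 84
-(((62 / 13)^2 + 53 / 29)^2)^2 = -210369134052465885121 / 576950840079601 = -364622.29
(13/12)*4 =13/3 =4.33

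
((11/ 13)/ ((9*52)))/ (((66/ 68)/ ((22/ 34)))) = 11/ 9126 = 0.00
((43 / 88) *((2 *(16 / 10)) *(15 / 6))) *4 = 15.64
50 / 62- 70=-2145 / 31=-69.19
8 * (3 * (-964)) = -23136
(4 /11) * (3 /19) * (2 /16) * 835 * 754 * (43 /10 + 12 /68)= 143735397 /7106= 20227.33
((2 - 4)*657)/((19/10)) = -13140/19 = -691.58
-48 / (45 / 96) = -512 / 5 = -102.40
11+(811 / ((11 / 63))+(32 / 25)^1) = 1280702 / 275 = 4657.10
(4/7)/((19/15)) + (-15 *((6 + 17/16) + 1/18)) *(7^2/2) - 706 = -42408073/12768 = -3321.43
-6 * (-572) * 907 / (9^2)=1037608 / 27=38429.93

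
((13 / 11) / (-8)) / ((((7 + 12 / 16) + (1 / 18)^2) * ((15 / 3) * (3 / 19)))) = -6669 / 276320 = -0.02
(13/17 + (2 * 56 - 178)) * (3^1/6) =-1109/34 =-32.62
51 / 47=1.09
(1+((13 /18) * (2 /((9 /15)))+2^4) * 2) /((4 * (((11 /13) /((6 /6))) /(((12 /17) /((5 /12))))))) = 53092 /2805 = 18.93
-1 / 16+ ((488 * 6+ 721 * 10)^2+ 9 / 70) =57556264677 / 560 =102779044.07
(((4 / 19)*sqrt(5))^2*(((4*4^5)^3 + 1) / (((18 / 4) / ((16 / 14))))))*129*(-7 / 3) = -1164148968791.78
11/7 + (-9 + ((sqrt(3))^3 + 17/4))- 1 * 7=-285/28 + 3 * sqrt(3)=-4.98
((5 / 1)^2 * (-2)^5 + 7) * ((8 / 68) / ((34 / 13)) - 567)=129933050 / 289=449595.33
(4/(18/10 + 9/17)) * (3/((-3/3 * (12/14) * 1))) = -595/99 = -6.01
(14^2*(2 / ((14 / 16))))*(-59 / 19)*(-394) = 10414208 / 19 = 548116.21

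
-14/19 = -0.74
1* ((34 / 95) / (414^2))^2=289 / 66280928516100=0.00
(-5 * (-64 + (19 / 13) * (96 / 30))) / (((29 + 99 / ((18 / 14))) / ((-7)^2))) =94472 / 689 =137.11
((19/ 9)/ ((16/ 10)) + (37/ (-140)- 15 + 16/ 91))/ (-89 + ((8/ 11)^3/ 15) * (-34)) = 85768309/ 559819416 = 0.15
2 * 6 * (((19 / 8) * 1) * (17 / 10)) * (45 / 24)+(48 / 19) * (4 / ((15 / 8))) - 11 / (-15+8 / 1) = 2081283 / 21280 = 97.80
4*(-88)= -352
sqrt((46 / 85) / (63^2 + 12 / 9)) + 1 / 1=1.01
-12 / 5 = -2.40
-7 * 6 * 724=-30408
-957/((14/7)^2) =-957/4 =-239.25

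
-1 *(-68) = 68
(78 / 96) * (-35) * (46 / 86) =-10465 / 688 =-15.21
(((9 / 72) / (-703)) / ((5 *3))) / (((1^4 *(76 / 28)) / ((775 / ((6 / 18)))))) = -1085 / 106856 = -0.01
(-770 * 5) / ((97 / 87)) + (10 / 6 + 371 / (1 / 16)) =723011 / 291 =2484.57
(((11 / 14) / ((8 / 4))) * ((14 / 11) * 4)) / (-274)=-1 / 137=-0.01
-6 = -6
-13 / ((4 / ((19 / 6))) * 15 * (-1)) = 247 / 360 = 0.69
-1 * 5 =-5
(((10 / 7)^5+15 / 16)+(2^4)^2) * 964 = 17037152057 / 67228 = 253423.46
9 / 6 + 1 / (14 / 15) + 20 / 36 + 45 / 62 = 3.85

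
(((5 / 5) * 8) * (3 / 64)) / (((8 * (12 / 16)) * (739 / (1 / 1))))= 1 / 11824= 0.00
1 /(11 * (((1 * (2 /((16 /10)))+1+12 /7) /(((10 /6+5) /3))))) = 560 /10989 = 0.05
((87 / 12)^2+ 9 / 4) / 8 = 877 / 128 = 6.85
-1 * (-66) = 66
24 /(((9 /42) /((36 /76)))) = 1008 /19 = 53.05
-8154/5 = -1630.80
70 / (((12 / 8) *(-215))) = -28 / 129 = -0.22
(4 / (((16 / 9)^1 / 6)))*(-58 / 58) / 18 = -0.75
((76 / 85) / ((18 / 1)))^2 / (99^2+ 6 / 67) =96748 / 384301456425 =0.00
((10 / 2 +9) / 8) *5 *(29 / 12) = 1015 / 48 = 21.15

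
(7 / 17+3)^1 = 58 / 17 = 3.41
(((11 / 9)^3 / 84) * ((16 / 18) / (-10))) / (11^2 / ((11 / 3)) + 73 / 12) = -5324 / 107698815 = -0.00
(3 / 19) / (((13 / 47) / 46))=6486 / 247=26.26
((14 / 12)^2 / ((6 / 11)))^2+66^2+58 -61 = 203384089 / 46656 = 4359.23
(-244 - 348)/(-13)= 592/13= 45.54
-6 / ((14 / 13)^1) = -39 / 7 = -5.57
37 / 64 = 0.58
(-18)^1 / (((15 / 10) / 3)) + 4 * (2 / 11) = -388 / 11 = -35.27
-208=-208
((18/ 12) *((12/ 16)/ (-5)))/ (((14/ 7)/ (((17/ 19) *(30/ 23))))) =-459/ 3496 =-0.13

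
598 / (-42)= -299 / 21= -14.24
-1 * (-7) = 7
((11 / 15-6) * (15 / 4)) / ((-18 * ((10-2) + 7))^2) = -79 / 291600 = -0.00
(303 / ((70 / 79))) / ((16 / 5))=23937 / 224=106.86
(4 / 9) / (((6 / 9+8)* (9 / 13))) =0.07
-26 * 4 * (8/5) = -832/5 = -166.40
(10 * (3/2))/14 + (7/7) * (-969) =-13551/14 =-967.93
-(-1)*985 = 985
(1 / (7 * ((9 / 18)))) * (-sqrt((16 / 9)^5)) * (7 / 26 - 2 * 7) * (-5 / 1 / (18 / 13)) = -43520 / 729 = -59.70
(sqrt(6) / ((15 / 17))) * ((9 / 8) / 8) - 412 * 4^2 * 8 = -52736+ 51 * sqrt(6) / 320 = -52735.61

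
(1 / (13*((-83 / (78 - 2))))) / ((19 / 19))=-76 / 1079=-0.07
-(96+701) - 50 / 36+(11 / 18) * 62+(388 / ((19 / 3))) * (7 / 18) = -83981 / 114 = -736.68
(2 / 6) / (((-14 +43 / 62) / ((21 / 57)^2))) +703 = 628109887 / 893475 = 703.00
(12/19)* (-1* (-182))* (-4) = -8736/19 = -459.79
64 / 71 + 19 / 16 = 2373 / 1136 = 2.09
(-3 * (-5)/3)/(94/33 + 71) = 165/2437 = 0.07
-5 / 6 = -0.83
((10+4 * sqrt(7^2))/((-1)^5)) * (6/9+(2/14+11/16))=-9557/168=-56.89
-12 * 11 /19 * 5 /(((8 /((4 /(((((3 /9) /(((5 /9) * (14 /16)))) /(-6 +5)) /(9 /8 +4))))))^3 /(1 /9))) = 201.42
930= 930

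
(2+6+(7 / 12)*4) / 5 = 31 / 15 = 2.07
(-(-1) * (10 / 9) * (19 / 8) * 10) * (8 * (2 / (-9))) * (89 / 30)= -33820 / 243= -139.18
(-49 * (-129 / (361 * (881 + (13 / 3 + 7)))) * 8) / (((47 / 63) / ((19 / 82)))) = 4778676 / 98013001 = 0.05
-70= -70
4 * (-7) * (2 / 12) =-4.67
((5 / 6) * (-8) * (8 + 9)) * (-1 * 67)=22780 / 3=7593.33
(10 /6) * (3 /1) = 5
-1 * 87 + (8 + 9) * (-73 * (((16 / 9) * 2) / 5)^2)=-714.55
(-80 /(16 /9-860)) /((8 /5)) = 0.06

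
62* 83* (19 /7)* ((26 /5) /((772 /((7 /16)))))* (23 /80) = 14617213 /1235200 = 11.83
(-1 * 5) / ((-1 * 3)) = 5 / 3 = 1.67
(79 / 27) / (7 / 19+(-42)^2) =1501 / 905121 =0.00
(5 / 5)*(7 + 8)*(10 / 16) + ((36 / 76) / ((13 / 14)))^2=4702683 / 488072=9.64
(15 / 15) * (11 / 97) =11 / 97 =0.11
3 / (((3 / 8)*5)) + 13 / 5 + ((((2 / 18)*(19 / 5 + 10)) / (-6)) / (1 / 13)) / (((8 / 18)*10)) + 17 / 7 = 16467 / 2800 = 5.88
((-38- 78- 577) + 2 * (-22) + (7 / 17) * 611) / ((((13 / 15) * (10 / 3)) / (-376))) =13962384 / 221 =63178.21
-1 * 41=-41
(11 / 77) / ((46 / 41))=41 / 322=0.13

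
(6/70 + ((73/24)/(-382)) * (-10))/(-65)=-26527/10428600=-0.00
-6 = -6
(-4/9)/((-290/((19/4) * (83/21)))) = 1577/54810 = 0.03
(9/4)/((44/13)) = 117/176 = 0.66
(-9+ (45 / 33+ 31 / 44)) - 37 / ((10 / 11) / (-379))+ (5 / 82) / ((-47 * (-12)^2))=470625336229 / 30523680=15418.37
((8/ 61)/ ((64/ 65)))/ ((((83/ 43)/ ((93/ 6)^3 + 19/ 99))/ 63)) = 57706204465/ 3564352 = 16189.82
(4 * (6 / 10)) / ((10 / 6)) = 36 / 25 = 1.44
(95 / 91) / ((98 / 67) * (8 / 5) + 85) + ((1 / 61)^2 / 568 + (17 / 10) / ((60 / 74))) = 2.11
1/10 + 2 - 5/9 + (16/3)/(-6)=59/90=0.66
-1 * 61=-61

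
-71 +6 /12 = -141 /2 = -70.50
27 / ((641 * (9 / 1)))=3 / 641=0.00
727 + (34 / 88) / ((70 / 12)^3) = 342872293 / 471625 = 727.00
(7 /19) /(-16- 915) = -0.00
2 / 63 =0.03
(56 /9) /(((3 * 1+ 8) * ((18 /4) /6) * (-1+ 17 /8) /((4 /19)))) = 7168 /50787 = 0.14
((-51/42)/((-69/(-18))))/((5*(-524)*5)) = 51/2109100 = 0.00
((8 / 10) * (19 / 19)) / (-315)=-4 / 1575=-0.00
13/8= 1.62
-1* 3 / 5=-3 / 5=-0.60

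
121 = 121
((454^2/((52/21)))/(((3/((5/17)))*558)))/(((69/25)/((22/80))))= 99193325/68071536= 1.46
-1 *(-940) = 940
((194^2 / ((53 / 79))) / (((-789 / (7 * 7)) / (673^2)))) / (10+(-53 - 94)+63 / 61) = 2012595971139782 / 173415099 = 11605655.92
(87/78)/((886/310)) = 4495/11518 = 0.39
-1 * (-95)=95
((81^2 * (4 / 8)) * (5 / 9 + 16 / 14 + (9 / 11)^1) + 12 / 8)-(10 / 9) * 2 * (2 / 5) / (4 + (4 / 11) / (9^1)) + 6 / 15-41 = 15816509 / 1925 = 8216.37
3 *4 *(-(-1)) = 12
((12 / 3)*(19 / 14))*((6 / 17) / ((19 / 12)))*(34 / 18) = 16 / 7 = 2.29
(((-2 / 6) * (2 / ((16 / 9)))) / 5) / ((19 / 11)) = -33 / 760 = -0.04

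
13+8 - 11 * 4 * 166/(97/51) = -370467/97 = -3819.25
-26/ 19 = -1.37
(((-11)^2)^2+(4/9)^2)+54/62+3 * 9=36834031/2511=14669.07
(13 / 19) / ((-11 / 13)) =-169 / 209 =-0.81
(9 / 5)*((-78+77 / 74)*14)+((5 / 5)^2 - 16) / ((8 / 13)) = -581271 / 296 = -1963.75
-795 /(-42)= 265 /14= 18.93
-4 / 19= -0.21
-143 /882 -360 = -360.16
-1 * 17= -17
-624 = -624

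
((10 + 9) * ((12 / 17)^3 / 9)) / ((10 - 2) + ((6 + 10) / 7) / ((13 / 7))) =1976 / 24565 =0.08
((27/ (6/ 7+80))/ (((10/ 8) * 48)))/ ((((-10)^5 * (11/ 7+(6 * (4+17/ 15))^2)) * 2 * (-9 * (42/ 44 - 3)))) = -49/ 30802399200000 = -0.00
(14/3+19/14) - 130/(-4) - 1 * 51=-262/21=-12.48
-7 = -7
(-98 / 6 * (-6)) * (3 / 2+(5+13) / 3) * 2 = 1470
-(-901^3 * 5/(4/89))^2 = -105942146471149073283025/16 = -6621384154446817080189.06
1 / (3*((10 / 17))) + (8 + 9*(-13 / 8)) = -727 / 120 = -6.06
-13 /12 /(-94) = 13 /1128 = 0.01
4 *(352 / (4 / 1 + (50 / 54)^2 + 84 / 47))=48242304 / 227663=211.90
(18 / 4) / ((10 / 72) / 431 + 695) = 69822 / 10783625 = 0.01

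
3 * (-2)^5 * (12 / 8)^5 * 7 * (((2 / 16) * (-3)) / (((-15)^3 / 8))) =-567 / 125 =-4.54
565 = 565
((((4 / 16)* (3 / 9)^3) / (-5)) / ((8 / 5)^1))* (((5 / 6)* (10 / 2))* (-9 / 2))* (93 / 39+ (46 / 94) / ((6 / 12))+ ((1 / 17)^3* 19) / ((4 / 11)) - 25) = -2163931175 / 4610830848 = -0.47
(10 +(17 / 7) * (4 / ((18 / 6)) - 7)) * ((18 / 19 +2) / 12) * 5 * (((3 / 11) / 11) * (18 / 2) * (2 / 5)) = -948 / 2299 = -0.41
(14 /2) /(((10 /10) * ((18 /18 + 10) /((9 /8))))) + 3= 327 /88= 3.72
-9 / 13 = -0.69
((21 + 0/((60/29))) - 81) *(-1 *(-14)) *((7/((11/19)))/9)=-1128.48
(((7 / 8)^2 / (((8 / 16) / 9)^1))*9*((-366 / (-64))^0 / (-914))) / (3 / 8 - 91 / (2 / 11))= 3969 / 14627656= 0.00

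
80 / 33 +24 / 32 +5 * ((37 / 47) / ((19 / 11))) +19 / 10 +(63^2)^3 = 36850101736274177 / 589380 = 62523502216.35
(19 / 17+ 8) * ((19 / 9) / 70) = 589 / 2142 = 0.27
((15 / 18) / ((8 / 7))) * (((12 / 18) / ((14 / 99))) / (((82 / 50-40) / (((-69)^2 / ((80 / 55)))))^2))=94281056409375 / 3767013376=25028.07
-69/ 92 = -3/ 4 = -0.75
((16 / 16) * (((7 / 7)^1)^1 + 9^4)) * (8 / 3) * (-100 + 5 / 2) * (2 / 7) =-3412240 / 7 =-487462.86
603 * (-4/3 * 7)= -5628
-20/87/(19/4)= -80/1653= -0.05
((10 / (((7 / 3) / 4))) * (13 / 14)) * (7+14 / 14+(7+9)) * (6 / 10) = 11232 / 49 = 229.22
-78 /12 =-13 /2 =-6.50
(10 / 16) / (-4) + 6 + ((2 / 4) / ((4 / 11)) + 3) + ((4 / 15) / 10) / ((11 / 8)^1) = 270287 / 26400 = 10.24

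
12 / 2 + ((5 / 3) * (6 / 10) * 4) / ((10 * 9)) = 272 / 45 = 6.04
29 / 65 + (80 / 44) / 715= 3529 / 7865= 0.45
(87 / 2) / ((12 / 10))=145 / 4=36.25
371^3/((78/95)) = 4851157045/78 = 62194321.09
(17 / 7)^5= 1419857 / 16807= 84.48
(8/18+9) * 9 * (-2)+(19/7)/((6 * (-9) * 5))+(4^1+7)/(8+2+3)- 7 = -4328347/24570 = -176.16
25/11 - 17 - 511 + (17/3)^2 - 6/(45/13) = -245198/495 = -495.35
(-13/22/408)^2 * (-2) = -169/40284288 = -0.00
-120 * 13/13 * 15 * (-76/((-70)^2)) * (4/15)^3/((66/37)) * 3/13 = 179968/2627625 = 0.07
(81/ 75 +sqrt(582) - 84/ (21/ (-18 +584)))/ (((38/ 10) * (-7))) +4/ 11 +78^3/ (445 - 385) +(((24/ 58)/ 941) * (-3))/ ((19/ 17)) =1595881251309/ 199619035 - 5 * sqrt(582)/ 133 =7993.73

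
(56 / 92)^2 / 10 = 98 / 2645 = 0.04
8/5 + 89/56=893/280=3.19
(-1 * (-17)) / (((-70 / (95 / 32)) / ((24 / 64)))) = -969 / 3584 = -0.27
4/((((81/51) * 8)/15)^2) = 7225/1296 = 5.57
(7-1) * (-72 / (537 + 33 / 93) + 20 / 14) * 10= 4528680 / 58303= 77.67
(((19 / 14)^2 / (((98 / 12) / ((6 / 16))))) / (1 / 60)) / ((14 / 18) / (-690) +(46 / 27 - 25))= -0.22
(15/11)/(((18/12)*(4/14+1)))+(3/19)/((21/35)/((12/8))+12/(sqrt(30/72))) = 90*sqrt(15)/41021+5741455/8122158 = 0.72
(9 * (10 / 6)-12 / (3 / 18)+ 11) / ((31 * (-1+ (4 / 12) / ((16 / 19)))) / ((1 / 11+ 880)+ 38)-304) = 22298592 / 147374497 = 0.15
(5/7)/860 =1/1204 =0.00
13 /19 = 0.68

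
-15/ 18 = -5/ 6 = -0.83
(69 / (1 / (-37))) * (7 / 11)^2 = -1033.86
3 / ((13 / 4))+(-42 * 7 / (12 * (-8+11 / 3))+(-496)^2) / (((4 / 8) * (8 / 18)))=57569115 / 52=1107098.37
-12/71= -0.17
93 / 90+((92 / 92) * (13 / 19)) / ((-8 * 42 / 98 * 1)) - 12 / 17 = 4957 / 38760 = 0.13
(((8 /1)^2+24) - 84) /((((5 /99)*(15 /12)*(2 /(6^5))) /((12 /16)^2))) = 3464208 /25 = 138568.32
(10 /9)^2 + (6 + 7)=14.23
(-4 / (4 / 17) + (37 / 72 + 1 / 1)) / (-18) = 1115 / 1296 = 0.86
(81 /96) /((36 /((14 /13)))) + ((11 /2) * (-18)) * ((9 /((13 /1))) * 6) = -342123 /832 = -411.21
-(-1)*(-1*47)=-47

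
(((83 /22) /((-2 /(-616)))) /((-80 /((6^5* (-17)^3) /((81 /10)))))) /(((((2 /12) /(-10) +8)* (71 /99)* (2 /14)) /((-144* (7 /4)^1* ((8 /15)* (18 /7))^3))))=-46289101587480576 /850225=-54443355097.16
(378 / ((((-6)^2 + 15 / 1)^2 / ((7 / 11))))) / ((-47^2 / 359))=-105546 / 7022411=-0.02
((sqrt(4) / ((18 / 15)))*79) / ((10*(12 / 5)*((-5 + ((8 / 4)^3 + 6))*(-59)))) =-395 / 38232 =-0.01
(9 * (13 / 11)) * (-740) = -86580 / 11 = -7870.91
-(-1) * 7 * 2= 14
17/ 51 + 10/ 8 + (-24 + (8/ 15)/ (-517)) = -231799/ 10340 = -22.42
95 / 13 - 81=-958 / 13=-73.69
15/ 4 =3.75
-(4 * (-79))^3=31554496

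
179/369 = 0.49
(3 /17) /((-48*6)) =-1 /1632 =-0.00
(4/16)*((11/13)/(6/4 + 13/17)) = 17/182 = 0.09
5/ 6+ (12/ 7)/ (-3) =11/ 42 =0.26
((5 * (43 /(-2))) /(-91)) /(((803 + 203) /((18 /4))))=0.01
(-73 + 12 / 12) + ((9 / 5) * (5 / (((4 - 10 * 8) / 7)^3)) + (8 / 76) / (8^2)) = -31608637 / 438976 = -72.01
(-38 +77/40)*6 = -4329/20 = -216.45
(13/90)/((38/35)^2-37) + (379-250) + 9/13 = 1331659183/10268154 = 129.69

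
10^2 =100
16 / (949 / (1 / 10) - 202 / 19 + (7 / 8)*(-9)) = 0.00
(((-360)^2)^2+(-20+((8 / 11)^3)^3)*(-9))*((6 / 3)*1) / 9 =8800992691753152184 / 2357947691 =3732480039.89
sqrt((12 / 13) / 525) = 2*sqrt(91) / 455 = 0.04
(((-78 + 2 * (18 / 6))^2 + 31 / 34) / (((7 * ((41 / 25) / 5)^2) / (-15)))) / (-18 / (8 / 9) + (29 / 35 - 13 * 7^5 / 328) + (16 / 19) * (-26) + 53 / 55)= 11513744687500 / 78764731041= 146.18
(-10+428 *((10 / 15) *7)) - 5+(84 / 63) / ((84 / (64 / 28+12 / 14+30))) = 874441 / 441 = 1982.86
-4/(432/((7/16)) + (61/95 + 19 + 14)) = -665/169753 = -0.00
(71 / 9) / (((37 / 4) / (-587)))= -166708 / 333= -500.62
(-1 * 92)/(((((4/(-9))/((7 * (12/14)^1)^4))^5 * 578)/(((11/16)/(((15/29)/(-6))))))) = -386719548461680566528/1445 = -267625985094588627.36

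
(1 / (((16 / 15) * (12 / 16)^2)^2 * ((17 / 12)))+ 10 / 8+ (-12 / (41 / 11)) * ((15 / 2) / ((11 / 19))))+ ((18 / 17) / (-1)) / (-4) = -319771 / 8364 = -38.23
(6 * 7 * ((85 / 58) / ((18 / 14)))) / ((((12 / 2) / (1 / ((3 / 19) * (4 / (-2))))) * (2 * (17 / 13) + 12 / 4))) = -1028755 / 228636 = -4.50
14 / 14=1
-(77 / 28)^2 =-121 / 16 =-7.56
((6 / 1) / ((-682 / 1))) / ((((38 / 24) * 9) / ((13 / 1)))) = -0.01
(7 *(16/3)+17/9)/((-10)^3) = -353/9000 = -0.04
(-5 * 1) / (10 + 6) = -5 / 16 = -0.31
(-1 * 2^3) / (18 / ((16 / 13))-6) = -64 / 69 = -0.93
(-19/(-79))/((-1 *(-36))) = 19/2844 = 0.01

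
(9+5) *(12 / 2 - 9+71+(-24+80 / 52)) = 8288 / 13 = 637.54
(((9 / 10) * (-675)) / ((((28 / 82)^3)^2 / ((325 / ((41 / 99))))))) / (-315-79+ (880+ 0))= -18638366335875 / 30118144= -618841.80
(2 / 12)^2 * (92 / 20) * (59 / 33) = 0.23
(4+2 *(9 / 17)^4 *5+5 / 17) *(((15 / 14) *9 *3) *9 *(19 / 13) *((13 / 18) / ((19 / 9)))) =1546424055 / 2338588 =661.26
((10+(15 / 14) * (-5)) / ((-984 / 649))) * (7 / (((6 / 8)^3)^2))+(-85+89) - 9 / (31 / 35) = -351906557 / 2779677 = -126.60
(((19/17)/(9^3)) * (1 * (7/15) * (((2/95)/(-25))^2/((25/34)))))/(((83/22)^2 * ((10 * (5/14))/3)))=189728/4659157177734375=0.00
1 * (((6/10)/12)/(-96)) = -1/1920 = -0.00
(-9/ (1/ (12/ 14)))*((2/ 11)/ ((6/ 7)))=-18/ 11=-1.64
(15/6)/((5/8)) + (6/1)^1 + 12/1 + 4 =26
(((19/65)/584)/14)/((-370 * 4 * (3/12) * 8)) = -19/1573062400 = -0.00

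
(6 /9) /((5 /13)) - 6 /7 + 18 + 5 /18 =12067 /630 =19.15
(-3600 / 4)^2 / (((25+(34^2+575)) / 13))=2632500 / 439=5996.58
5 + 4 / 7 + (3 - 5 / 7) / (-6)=109 / 21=5.19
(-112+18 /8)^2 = 192721 /16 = 12045.06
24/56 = 0.43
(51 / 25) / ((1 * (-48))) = -17 / 400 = -0.04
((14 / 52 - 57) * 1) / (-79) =1475 / 2054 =0.72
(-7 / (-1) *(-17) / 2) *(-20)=1190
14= 14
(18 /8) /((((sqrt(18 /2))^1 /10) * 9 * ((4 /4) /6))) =5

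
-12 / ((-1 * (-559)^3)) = -12 / 174676879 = -0.00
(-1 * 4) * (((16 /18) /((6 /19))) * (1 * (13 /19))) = -208 /27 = -7.70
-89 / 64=-1.39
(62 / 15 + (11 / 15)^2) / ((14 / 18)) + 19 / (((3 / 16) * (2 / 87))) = 772451 / 175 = 4414.01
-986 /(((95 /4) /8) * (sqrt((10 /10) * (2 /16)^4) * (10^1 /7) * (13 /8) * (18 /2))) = -56541184 /55575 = -1017.39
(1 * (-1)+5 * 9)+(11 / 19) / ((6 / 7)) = 5093 / 114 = 44.68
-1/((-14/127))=127/14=9.07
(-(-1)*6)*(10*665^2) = 26533500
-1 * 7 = -7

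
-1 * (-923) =923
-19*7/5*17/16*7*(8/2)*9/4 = -142443/80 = -1780.54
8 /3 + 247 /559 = 401 /129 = 3.11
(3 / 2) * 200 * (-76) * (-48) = 1094400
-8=-8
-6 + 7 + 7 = 8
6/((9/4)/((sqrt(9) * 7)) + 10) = 168/283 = 0.59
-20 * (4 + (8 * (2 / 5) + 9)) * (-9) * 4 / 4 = 2916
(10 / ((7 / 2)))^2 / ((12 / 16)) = 1600 / 147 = 10.88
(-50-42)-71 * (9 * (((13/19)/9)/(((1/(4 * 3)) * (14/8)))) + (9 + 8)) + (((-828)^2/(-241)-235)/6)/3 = -1040369125/576954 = -1803.21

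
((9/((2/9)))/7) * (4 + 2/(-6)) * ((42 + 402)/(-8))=-1177.39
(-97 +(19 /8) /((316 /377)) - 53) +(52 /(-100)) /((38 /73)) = -177917111 /1200800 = -148.17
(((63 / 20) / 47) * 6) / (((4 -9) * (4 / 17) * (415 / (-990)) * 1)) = 318087 / 390100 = 0.82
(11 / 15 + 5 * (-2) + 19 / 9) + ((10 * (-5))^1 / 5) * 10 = -4822 / 45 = -107.16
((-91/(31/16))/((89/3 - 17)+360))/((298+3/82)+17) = -4592/11478463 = -0.00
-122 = -122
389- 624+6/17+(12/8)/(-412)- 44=-3903339/14008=-278.65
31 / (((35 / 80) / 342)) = 169632 / 7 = 24233.14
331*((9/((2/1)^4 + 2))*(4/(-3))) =-662/3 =-220.67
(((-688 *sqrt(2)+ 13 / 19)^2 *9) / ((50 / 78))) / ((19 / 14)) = 1679381794818 / 171475 - 87901632 *sqrt(2) / 9025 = 9779967.18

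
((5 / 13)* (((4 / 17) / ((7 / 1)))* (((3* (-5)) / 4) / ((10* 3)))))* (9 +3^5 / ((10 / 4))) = -531 / 3094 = -0.17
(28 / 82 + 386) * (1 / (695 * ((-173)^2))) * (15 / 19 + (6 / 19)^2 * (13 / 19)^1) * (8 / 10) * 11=820043136 / 5849539398445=0.00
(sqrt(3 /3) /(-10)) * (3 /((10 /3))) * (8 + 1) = -81 /100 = -0.81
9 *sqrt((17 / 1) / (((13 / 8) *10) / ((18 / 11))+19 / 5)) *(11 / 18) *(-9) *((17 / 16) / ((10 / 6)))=-15147 *sqrt(840310) / 395440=-35.11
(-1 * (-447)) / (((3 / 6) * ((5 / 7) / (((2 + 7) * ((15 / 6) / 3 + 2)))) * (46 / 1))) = 159579 / 230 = 693.82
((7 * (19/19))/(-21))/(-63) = 1/189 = 0.01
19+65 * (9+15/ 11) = 7619/ 11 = 692.64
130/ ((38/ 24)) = 1560/ 19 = 82.11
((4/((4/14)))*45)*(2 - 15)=-8190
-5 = -5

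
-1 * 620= -620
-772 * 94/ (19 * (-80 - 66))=36284/ 1387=26.16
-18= -18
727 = 727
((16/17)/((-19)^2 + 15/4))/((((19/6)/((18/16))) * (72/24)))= 144/471257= 0.00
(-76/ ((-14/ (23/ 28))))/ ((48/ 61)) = 5.67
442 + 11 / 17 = 7525 / 17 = 442.65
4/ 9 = 0.44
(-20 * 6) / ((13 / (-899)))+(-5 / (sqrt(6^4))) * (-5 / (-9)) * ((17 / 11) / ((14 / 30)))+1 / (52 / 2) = 69008201 / 8316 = 8298.24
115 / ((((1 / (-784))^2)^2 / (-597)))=-25937996195758080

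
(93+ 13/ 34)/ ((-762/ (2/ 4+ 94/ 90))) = -695/ 3672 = -0.19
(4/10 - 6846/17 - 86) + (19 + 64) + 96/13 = -439703/1105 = -397.92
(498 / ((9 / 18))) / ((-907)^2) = 996 / 822649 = 0.00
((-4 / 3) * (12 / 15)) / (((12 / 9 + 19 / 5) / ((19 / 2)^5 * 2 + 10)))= -2476259 / 77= -32159.21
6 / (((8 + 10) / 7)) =7 / 3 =2.33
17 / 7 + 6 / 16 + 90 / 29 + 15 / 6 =13653 / 1624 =8.41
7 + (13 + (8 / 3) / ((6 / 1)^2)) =20.07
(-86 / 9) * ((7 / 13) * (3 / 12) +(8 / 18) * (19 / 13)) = -15781 / 2106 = -7.49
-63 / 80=-0.79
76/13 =5.85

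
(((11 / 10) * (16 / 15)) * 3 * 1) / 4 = 22 / 25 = 0.88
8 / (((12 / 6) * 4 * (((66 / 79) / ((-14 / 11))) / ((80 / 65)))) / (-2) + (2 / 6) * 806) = 53088 / 1797029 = 0.03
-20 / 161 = -0.12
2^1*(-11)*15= -330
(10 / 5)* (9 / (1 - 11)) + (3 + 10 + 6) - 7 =51 / 5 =10.20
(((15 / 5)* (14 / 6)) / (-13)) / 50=-7 / 650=-0.01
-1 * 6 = -6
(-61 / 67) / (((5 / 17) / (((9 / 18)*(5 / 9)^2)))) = -5185 / 10854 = -0.48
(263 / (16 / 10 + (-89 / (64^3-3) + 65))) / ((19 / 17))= 5860162055 / 1658557652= 3.53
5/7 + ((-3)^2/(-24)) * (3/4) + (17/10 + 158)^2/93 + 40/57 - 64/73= 198281790223/722349600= 274.50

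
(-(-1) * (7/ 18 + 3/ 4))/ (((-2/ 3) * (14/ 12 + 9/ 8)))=-41/ 55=-0.75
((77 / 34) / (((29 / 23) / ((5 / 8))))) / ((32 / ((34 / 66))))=805 / 44544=0.02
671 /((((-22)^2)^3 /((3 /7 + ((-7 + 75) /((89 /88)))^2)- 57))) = 343154219 /12988792432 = 0.03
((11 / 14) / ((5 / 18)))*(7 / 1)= 99 / 5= 19.80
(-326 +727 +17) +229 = 647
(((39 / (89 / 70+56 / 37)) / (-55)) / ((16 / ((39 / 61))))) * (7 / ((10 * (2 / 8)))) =-2757573 / 96798460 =-0.03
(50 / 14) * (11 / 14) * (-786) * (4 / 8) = -108075 / 98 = -1102.81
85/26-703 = -18193/26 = -699.73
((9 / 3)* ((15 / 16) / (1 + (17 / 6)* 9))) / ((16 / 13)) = 0.09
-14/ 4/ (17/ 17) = -7/ 2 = -3.50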